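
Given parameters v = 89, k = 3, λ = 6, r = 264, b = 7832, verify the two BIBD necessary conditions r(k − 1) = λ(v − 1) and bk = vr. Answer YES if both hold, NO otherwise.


Condition (i): r(k − 1) = 264·2 = 528; λ(v − 1) = 6·88 = 528. Match? YES.
Condition (ii): bk = 7832·3 = 23496; vr = 89·264 = 23496. Match? YES.
Both conditions hold? YES.

YES


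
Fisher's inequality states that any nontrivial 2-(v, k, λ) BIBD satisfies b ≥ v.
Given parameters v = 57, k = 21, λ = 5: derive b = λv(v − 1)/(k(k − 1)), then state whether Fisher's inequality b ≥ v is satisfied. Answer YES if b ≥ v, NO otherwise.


b = λv(v − 1)/(k(k − 1)) = 5·57·56/(21·20) = 15960/420 = 38.
Compare with v = 57: b < v, so Fisher's inequality fails.

NO


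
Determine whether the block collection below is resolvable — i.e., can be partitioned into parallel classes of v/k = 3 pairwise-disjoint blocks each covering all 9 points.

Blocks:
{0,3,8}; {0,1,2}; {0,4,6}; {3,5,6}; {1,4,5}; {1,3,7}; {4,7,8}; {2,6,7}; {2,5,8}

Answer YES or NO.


v = 9, block size k = 3, number of blocks = 9.
For resolvability, blocks must partition into parallel classes of size v/k = 3.
Total blocks must therefore be a multiple of 3: 9 = 3·3 + 0 ⇒ divisible ✓.
Greedy packing gives 3 candidate class(es). Each should be a full parallel class (size 3, covers all 9 points).
  Class 1 (3 blocks): {0,3,8}; {1,4,5}; {2,6,7}. Points covered: [0, 1, 2, 3, 4, 5, 6, 7, 8].
  Class 2 (3 blocks): {0,1,2}; {3,5,6}; {4,7,8}. Points covered: [0, 1, 2, 3, 4, 5, 6, 7, 8].
  Class 3 (3 blocks): {0,4,6}; {1,3,7}; {2,5,8}. Points covered: [0, 1, 2, 3, 4, 5, 6, 7, 8].
All classes full (size 3)? YES. All classes cover every point? YES.
Resolvable? YES.

YES


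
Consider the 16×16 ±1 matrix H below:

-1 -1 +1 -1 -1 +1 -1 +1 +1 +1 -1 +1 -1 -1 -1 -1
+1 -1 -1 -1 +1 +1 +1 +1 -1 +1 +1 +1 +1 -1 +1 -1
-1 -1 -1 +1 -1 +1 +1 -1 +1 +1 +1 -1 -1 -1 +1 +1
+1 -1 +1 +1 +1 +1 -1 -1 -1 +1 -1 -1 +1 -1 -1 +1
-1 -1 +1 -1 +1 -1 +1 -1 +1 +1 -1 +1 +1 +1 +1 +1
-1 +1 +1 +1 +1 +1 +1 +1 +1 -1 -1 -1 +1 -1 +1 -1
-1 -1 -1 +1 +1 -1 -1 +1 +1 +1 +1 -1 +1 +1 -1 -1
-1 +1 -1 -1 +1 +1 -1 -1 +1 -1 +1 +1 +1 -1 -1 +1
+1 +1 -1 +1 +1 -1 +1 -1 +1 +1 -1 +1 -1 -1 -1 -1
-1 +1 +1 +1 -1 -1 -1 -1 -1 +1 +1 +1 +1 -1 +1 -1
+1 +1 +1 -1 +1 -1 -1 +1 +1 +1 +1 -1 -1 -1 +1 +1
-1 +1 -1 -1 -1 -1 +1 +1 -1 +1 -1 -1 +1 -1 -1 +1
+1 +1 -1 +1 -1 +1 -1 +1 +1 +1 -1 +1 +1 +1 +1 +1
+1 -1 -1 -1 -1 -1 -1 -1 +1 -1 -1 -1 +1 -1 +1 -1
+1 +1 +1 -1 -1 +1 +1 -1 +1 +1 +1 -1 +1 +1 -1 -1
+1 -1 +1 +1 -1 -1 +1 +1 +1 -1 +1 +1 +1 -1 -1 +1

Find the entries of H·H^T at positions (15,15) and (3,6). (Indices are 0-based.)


Row 3 of H: [1, -1, 1, 1, 1, 1, -1, -1, -1, 1, -1, -1, 1, -1, -1, 1].
Row 6 of H: [-1, -1, -1, 1, 1, -1, -1, 1, 1, 1, 1, -1, 1, 1, -1, -1].
Row 15 of H: [1, -1, 1, 1, -1, -1, 1, 1, 1, -1, 1, 1, 1, -1, -1, 1].
(H·H^T)[15][15] = Σ_j H[15][j]·H[15][j] = (1)² + (-1)² + (1)² + (1)² + (-1)² + (-1)² + (1)² + (1)² + (1)² + (-1)² + (1)² + (1)² + (1)² + (-1)² + (-1)² + (1)² = 1 + 1 + 1 + 1 + 1 + 1 + 1 + 1 + 1 + 1 + 1 + 1 + 1 + 1 + 1 + 1 = 16.
(H·H^T)[3][6] = Σ_j H[3][j]·H[6][j] = (1)·(-1) + (-1)·(-1) + (1)·(-1) + (1)·(1) + (1)·(1) + (1)·(-1) + (-1)·(-1) + (-1)·(1) + (-1)·(1) + (1)·(1) + (-1)·(1) + (-1)·(-1) + (1)·(1) + (-1)·(1) + (-1)·(-1) + (1)·(-1) = -1 + 1 + -1 + 1 + 1 + -1 + 1 + -1 + -1 + 1 + -1 + 1 + 1 + -1 + 1 + -1 = 0.
So rows 3 and 6 are orthogonal; the diagonal entry equals n = 16.

(15,15) entry = 16; (3,6) entry = 0.


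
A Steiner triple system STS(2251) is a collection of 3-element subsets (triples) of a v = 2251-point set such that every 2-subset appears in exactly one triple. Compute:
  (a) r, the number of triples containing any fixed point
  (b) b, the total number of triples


An STS(v) is a 2-(v, 3, 1) BIBD: block size k = 3, λ = 1.
Replication: r(k − 1) = λ(v − 1) ⇒ r·2 = 2251 − 1 = 2250 ⇒ r = 1125.
Block count: bk = vr ⇒ b·3 = 2251·1125 = 2532375 ⇒ b = 844125.
(Check via b = v(v − 1)/6 = 2251·2250/6 = 5064750/6 = 844125.)

r = 1125, b = 844125.


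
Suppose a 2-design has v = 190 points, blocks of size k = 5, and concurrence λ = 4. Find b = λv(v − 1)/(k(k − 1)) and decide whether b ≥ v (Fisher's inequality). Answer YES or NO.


r = λ(v − 1)/(k − 1) = 4·189/4 = 189.
b = vr/k = 190·189/5 = 7182.
Fisher's inequality: b ≥ v ⇔ 7182 ≥ 190? YES.

YES


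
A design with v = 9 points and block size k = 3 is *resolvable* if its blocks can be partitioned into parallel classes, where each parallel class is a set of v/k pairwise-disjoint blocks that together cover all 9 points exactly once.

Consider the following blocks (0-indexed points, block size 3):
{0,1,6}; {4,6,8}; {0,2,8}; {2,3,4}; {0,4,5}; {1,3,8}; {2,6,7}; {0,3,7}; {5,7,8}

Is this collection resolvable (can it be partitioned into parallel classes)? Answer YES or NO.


v = 9, block size k = 3, number of blocks = 9.
For resolvability, blocks must partition into parallel classes of size v/k = 3.
Total blocks must therefore be a multiple of 3: 9 = 3·3 + 0 ⇒ divisible ✓.
Consider block {4,6,8}. The only other block(s) in the collection disjoint from it are {0,3,7} — just 1 block(s). Any parallel class containing {4,6,8} would need 2 other blocks each disjoint from it, so no parallel class of size 3 can contain {4,6,8}.
Since every block must belong to some parallel class in a resolution, the collection cannot be partitioned into parallel classes.
Resolvable? NO.

NO


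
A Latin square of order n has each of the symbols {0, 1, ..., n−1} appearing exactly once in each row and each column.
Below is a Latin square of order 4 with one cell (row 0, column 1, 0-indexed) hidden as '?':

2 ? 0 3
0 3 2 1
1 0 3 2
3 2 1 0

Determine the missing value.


Row 0 contains symbols [0, 2, 3] — missing [1].
Column 1 contains symbols [0, 2, 3] — missing [1].
The missing symbol must appear in both missing sets; intersection = [1].
Therefore the hidden value is 1.

Missing value = 1.


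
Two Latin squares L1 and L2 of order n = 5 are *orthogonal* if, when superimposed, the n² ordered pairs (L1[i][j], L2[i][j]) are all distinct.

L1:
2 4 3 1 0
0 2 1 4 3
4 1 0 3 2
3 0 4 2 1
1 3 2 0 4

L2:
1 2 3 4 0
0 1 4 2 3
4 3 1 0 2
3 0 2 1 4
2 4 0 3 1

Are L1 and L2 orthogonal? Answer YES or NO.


Form the n² = 25 superimposed pairs (L1[i][j], L2[i][j]), row by row (rows and columns indexed from 0):
row 0: (2,1) (4,2) (3,3) (1,4) (0,0)
row 1: (0,0) (2,1) (1,4) (4,2) (3,3)
row 2: (4,4) (1,3) (0,1) (3,0) (2,2)
row 3: (3,3) (0,0) (4,2) (2,1) (1,4)
row 4: (1,2) (3,4) (2,0) (0,3) (4,1)
Orthogonality requires all 25 pairs distinct.
But the pair (0,0) repeats: cell (0,4) has L1 = 0, L2 = 0, and cell (1,0) has L1 = 0, L2 = 0.
A repeated pair means some other pair never occurs (only 15 distinct pairs out of 25), so the squares are not orthogonal.
Conclusion: NO.

NO


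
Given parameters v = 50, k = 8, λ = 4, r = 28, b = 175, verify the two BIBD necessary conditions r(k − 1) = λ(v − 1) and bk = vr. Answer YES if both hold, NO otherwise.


Condition (i): r(k − 1) = 28·7 = 196; λ(v − 1) = 4·49 = 196. Match? YES.
Condition (ii): bk = 175·8 = 1400; vr = 50·28 = 1400. Match? YES.
Both conditions hold? YES.

YES


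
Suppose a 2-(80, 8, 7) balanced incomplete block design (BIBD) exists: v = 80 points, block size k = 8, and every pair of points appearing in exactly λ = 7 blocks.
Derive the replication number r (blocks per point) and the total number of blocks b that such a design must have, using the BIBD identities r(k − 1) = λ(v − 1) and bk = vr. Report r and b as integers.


Any 2-(v, k, λ) BIBD satisfies two necessary conditions:
  (i)  Each point sits in r blocks, and counting incidences through any fixed point gives r(k − 1) = λ(v − 1), so r = λ(v − 1)/(k − 1).
  (ii) Total incidences bk = vr, so b = vr/k.
Step 1: r = λ(v − 1)/(k − 1) = 7·(80 − 1)/(8 − 1) = 7·79/7 = 553/7 = 79.
Step 2: b = vr/k = 80·79/8 = 6320/8 = 790.
Check integrality: r = 79 ∈ Z ✓, b = 790 ∈ Z ✓.
(These identities are necessary conditions: they determine r and b for any design with these parameters, but do not by themselves prove that one exists.)

r = 79, b = 790.


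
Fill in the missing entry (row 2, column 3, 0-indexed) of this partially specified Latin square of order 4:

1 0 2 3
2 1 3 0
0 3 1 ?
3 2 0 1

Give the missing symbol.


Row 2 contains symbols [0, 1, 3] — missing [2].
Column 3 contains symbols [0, 1, 3] — missing [2].
The missing symbol must appear in both missing sets; intersection = [2].
Therefore the hidden value is 2.

Missing value = 2.


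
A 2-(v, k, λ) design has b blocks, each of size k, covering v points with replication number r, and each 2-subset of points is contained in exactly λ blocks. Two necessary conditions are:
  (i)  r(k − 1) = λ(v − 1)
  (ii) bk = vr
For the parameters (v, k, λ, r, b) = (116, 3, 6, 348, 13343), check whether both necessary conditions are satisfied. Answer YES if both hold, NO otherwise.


Condition (i): r(k − 1) = 348·2 = 696; λ(v − 1) = 6·115 = 690. Match? NO.
Condition (ii): bk = 13343·3 = 40029; vr = 116·348 = 40368. Match? NO.
Both conditions hold? NO.

NO


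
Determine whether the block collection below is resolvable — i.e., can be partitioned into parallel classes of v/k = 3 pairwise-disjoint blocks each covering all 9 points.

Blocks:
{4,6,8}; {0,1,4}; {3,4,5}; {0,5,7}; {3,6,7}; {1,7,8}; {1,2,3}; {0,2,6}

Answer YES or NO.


v = 9, block size k = 3, number of blocks = 8.
For resolvability, blocks must partition into parallel classes of size v/k = 3.
Total blocks must therefore be a multiple of 3: 8 = 3·2 + 2 ⇒ not divisible ✗.
Resolvable? NO.

NO


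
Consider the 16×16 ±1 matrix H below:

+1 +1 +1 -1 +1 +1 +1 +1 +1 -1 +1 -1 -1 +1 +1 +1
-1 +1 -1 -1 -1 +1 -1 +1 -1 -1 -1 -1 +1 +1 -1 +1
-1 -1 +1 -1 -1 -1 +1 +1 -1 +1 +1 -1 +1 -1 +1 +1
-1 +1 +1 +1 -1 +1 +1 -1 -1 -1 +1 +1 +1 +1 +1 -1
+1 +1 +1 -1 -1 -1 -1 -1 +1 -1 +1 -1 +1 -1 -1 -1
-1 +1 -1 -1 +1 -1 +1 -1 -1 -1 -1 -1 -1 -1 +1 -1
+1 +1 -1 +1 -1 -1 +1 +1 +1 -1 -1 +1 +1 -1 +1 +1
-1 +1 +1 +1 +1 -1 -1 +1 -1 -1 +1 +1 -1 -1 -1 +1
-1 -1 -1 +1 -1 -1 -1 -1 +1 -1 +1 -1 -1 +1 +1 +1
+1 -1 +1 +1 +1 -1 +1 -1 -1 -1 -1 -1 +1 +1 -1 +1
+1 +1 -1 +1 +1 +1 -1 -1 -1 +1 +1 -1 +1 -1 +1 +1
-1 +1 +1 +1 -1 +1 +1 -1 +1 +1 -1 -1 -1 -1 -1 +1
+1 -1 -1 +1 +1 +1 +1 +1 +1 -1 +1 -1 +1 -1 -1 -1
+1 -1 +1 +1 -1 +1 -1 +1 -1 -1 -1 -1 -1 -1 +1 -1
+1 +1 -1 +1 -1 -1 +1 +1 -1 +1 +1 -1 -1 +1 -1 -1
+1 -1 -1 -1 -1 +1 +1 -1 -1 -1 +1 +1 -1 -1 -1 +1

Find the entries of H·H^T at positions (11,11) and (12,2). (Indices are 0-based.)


Row 2 of H: [-1, -1, 1, -1, -1, -1, 1, 1, -1, 1, 1, -1, 1, -1, 1, 1].
Row 11 of H: [-1, 1, 1, 1, -1, 1, 1, -1, 1, 1, -1, -1, -1, -1, -1, 1].
Row 12 of H: [1, -1, -1, 1, 1, 1, 1, 1, 1, -1, 1, -1, 1, -1, -1, -1].
(H·H^T)[11][11] = Σ_j H[11][j]·H[11][j] = (-1)² + (1)² + (1)² + (1)² + (-1)² + (1)² + (1)² + (-1)² + (1)² + (1)² + (-1)² + (-1)² + (-1)² + (-1)² + (-1)² + (1)² = 1 + 1 + 1 + 1 + 1 + 1 + 1 + 1 + 1 + 1 + 1 + 1 + 1 + 1 + 1 + 1 = 16.
(H·H^T)[12][2] = Σ_j H[12][j]·H[2][j] = (1)·(-1) + (-1)·(-1) + (-1)·(1) + (1)·(-1) + (1)·(-1) + (1)·(-1) + (1)·(1) + (1)·(1) + (1)·(-1) + (-1)·(1) + (1)·(1) + (-1)·(-1) + (1)·(1) + (-1)·(-1) + (-1)·(1) + (-1)·(1) = -1 + 1 + -1 + -1 + -1 + -1 + 1 + 1 + -1 + -1 + 1 + 1 + 1 + 1 + -1 + -1 = -2.
Rows 12 and 2 are not orthogonal (dot product = -2 ≠ 0), so H is not a Hadamard matrix.

(11,11) entry = 16; (12,2) entry = -2.


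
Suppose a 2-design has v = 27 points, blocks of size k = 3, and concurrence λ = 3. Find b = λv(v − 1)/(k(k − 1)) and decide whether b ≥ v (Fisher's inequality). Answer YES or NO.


b = λv(v − 1)/(k(k − 1)) = 3·27·26/(3·2) = 2106/6 = 351.
Compare with v = 27: b ≥ v, so Fisher's inequality holds.

YES


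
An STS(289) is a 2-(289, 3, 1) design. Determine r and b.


An STS(v) is a 2-(v, 3, 1) BIBD: block size k = 3, λ = 1.
Replication: r(k − 1) = λ(v − 1) ⇒ r·2 = 289 − 1 = 288 ⇒ r = 144.
Block count: b = v(v − 1)/6 = 289·288/6 = 83232/6 = 13872.
(Check via bk = vr: 13872·3 = 41616 = 289·144 = 41616 ✓.)

r = 144, b = 13872.


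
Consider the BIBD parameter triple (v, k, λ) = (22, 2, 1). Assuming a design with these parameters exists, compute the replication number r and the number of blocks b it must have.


Any 2-(v, k, λ) BIBD satisfies two necessary conditions:
  (i)  Each point sits in r blocks, and counting incidences through any fixed point gives r(k − 1) = λ(v − 1), so r = λ(v − 1)/(k − 1).
  (ii) Total incidences bk = vr, so b = vr/k.
Step 1: r = λ(v − 1)/(k − 1) = 1·(22 − 1)/(2 − 1) = 1·21/1 = 21/1 = 21.
Step 2: b = vr/k = 22·21/2 = 462/2 = 231.
Check integrality: r = 21 ∈ Z ✓, b = 231 ∈ Z ✓.
(These identities are necessary conditions: they determine r and b for any design with these parameters, but do not by themselves prove that one exists.)

r = 21, b = 231.


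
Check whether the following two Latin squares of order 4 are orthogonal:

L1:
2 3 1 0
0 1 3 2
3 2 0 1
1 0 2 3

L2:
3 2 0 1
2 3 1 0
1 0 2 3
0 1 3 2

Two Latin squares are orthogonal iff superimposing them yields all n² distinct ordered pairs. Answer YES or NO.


Form the n² = 16 superimposed pairs (L1[i][j], L2[i][j]), row by row (rows and columns indexed from 0):
row 0: (2,3) (3,2) (1,0) (0,1)
row 1: (0,2) (1,3) (3,1) (2,0)
row 2: (3,1) (2,0) (0,2) (1,3)
row 3: (1,0) (0,1) (2,3) (3,2)
Orthogonality requires all 16 pairs distinct.
But the pair (3,1) repeats: cell (1,2) has L1 = 3, L2 = 1, and cell (2,0) has L1 = 3, L2 = 1.
A repeated pair means some other pair never occurs (only 8 distinct pairs out of 16), so the squares are not orthogonal.
Conclusion: NO.

NO


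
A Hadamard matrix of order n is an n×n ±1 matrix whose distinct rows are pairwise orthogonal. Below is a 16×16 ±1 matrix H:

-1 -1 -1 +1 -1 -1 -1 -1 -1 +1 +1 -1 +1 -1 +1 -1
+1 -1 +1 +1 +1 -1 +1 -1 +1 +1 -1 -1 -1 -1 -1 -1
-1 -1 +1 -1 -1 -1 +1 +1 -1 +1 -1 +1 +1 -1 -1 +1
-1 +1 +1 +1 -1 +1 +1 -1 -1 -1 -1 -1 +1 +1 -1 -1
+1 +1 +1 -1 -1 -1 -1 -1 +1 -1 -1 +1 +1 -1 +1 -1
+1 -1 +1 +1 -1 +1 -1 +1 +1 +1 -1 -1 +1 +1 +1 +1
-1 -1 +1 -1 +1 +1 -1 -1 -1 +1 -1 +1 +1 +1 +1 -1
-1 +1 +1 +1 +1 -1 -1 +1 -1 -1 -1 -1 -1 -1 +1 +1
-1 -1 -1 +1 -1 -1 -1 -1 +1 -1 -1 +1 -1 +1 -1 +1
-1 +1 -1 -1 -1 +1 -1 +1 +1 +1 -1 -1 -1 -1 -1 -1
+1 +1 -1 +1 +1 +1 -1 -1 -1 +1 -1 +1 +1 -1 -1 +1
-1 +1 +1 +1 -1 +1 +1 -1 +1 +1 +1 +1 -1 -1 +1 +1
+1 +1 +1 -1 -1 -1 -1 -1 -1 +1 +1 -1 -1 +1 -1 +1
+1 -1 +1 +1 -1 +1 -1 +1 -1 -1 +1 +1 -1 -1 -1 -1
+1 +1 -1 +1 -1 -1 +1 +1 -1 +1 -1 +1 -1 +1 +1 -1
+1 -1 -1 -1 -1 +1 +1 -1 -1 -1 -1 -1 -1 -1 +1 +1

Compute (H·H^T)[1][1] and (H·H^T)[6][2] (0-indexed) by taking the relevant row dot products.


Row 1 of H: [1, -1, 1, 1, 1, -1, 1, -1, 1, 1, -1, -1, -1, -1, -1, -1].
Row 2 of H: [-1, -1, 1, -1, -1, -1, 1, 1, -1, 1, -1, 1, 1, -1, -1, 1].
Row 6 of H: [-1, -1, 1, -1, 1, 1, -1, -1, -1, 1, -1, 1, 1, 1, 1, -1].
(H·H^T)[1][1] = Σ_j H[1][j]·H[1][j] = (1)² + (-1)² + (1)² + (1)² + (1)² + (-1)² + (1)² + (-1)² + (1)² + (1)² + (-1)² + (-1)² + (-1)² + (-1)² + (-1)² + (-1)² = 1 + 1 + 1 + 1 + 1 + 1 + 1 + 1 + 1 + 1 + 1 + 1 + 1 + 1 + 1 + 1 = 16.
(H·H^T)[6][2] = Σ_j H[6][j]·H[2][j] = (-1)·(-1) + (-1)·(-1) + (1)·(1) + (-1)·(-1) + (1)·(-1) + (1)·(-1) + (-1)·(1) + (-1)·(1) + (-1)·(-1) + (1)·(1) + (-1)·(-1) + (1)·(1) + (1)·(1) + (1)·(-1) + (1)·(-1) + (-1)·(1) = 1 + 1 + 1 + 1 + -1 + -1 + -1 + -1 + 1 + 1 + 1 + 1 + 1 + -1 + -1 + -1 = 2.
Rows 6 and 2 are not orthogonal (dot product = 2 ≠ 0), so H is not a Hadamard matrix.

(1,1) entry = 16; (6,2) entry = 2.


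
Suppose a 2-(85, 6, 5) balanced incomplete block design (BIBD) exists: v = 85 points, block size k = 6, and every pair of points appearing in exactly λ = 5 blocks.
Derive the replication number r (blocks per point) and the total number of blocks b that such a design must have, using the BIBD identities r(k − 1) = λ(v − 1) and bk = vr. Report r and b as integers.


Any 2-(v, k, λ) BIBD satisfies two necessary conditions:
  (i)  Each point sits in r blocks, and counting incidences through any fixed point gives r(k − 1) = λ(v − 1), so r = λ(v − 1)/(k − 1).
  (ii) Total incidences bk = vr, so b = vr/k.
Step 1: r = λ(v − 1)/(k − 1) = 5·(85 − 1)/(6 − 1) = 5·84/5 = 420/5 = 84.
Step 2: b = vr/k = 85·84/6 = 7140/6 = 1190.
Check integrality: r = 84 ∈ Z ✓, b = 1190 ∈ Z ✓.
(These identities are necessary conditions: they determine r and b for any design with these parameters, but do not by themselves prove that one exists.)

r = 84, b = 1190.


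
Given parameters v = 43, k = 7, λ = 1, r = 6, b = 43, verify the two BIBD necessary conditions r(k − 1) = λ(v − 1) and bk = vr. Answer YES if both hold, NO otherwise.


Condition (i): r(k − 1) = 6·6 = 36; λ(v − 1) = 1·42 = 42. Match? NO.
Condition (ii): bk = 43·7 = 301; vr = 43·6 = 258. Match? NO.
Both conditions hold? NO.

NO


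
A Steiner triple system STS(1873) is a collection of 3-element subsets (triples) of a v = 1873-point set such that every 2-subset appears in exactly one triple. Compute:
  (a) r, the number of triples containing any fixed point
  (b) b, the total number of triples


An STS(v) is a 2-(v, 3, 1) BIBD: block size k = 3, λ = 1.
Replication: r(k − 1) = λ(v − 1) ⇒ r·2 = 1873 − 1 = 1872 ⇒ r = 936.
Block count: b = v(v − 1)/6 = 1873·1872/6 = 3506256/6 = 584376.
(Check via bk = vr: 584376·3 = 1753128 = 1873·936 = 1753128 ✓.)

r = 936, b = 584376.


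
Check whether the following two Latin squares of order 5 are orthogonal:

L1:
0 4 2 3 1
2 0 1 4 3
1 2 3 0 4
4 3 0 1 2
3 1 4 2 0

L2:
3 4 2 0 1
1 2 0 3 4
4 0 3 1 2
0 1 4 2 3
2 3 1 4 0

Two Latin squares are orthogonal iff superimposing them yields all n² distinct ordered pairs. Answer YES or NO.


Form the n² = 25 superimposed pairs (L1[i][j], L2[i][j]), row by row (rows and columns indexed from 0):
row 0: (0,3) (4,4) (2,2) (3,0) (1,1)
row 1: (2,1) (0,2) (1,0) (4,3) (3,4)
row 2: (1,4) (2,0) (3,3) (0,1) (4,2)
row 3: (4,0) (3,1) (0,4) (1,2) (2,3)
row 4: (3,2) (1,3) (4,1) (2,4) (0,0)
Orthogonality requires all 25 pairs distinct.
Check by first coordinate: for each symbol s of L1, list the L2 entries in the n cells where L1 = s; they must all differ.
  L1 = 0: L2 entries (in reading order) 3, 2, 1, 4, 0 — all 5 distinct ✓
  L1 = 1: L2 entries (in reading order) 1, 0, 4, 2, 3 — all 5 distinct ✓
  L1 = 2: L2 entries (in reading order) 2, 1, 0, 3, 4 — all 5 distinct ✓
  L1 = 3: L2 entries (in reading order) 0, 4, 3, 1, 2 — all 5 distinct ✓
  L1 = 4: L2 entries (in reading order) 4, 3, 2, 0, 1 — all 5 distinct ✓
Every symbol of L1 meets every symbol of L2 exactly once, so all 25 pairs are distinct (25 of 25).
Conclusion: YES.

YES


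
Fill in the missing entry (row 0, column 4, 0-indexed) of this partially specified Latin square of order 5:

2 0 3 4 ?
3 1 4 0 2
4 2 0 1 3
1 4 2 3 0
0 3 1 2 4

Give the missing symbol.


Row 0 contains symbols [0, 2, 3, 4] — missing [1].
Column 4 contains symbols [0, 2, 3, 4] — missing [1].
The missing symbol must appear in both missing sets; intersection = [1].
Therefore the hidden value is 1.

Missing value = 1.


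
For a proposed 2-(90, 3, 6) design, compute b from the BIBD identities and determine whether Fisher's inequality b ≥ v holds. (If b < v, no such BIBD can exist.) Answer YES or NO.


r = λ(v − 1)/(k − 1) = 6·89/2 = 267.
b = vr/k = 90·267/3 = 8010.
Fisher's inequality: b ≥ v ⇔ 8010 ≥ 90? YES.

YES


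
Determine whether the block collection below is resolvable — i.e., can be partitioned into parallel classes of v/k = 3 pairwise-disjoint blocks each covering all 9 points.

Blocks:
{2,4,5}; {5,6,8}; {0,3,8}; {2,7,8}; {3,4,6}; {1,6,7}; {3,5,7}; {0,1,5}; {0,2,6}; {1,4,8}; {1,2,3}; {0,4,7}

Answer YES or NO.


v = 9, block size k = 3, number of blocks = 12.
For resolvability, blocks must partition into parallel classes of size v/k = 3.
Total blocks must therefore be a multiple of 3: 12 = 3·4 + 0 ⇒ divisible ✓.
Greedy packing gives 4 candidate class(es). Each should be a full parallel class (size 3, covers all 9 points).
  Class 1 (3 blocks): {2,4,5}; {0,3,8}; {1,6,7}. Points covered: [0, 1, 2, 3, 4, 5, 6, 7, 8].
  Class 2 (3 blocks): {5,6,8}; {1,2,3}; {0,4,7}. Points covered: [0, 1, 2, 3, 4, 5, 6, 7, 8].
  Class 3 (3 blocks): {2,7,8}; {3,4,6}; {0,1,5}. Points covered: [0, 1, 2, 3, 4, 5, 6, 7, 8].
  Class 4 (3 blocks): {3,5,7}; {0,2,6}; {1,4,8}. Points covered: [0, 1, 2, 3, 4, 5, 6, 7, 8].
All classes full (size 3)? YES. All classes cover every point? YES.
Resolvable? YES.

YES


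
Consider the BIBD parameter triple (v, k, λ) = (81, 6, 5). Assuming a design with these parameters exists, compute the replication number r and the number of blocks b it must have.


Any 2-(v, k, λ) BIBD satisfies two necessary conditions:
  (i)  Each point sits in r blocks, and counting incidences through any fixed point gives r(k − 1) = λ(v − 1), so r = λ(v − 1)/(k − 1).
  (ii) Total incidences bk = vr, so b = vr/k.
Step 1: r = λ(v − 1)/(k − 1) = 5·(81 − 1)/(6 − 1) = 5·80/5 = 400/5 = 80.
Step 2: b = vr/k = 81·80/6 = 6480/6 = 1080.
Check integrality: r = 80 ∈ Z ✓, b = 1080 ∈ Z ✓.
(These identities are necessary conditions: they determine r and b for any design with these parameters, but do not by themselves prove that one exists.)

r = 80, b = 1080.


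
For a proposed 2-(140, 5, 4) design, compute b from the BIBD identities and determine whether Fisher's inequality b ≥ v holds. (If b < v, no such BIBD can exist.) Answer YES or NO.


b = λv(v − 1)/(k(k − 1)) = 4·140·139/(5·4) = 77840/20 = 3892.
Compare with v = 140: b ≥ v, so Fisher's inequality holds.

YES


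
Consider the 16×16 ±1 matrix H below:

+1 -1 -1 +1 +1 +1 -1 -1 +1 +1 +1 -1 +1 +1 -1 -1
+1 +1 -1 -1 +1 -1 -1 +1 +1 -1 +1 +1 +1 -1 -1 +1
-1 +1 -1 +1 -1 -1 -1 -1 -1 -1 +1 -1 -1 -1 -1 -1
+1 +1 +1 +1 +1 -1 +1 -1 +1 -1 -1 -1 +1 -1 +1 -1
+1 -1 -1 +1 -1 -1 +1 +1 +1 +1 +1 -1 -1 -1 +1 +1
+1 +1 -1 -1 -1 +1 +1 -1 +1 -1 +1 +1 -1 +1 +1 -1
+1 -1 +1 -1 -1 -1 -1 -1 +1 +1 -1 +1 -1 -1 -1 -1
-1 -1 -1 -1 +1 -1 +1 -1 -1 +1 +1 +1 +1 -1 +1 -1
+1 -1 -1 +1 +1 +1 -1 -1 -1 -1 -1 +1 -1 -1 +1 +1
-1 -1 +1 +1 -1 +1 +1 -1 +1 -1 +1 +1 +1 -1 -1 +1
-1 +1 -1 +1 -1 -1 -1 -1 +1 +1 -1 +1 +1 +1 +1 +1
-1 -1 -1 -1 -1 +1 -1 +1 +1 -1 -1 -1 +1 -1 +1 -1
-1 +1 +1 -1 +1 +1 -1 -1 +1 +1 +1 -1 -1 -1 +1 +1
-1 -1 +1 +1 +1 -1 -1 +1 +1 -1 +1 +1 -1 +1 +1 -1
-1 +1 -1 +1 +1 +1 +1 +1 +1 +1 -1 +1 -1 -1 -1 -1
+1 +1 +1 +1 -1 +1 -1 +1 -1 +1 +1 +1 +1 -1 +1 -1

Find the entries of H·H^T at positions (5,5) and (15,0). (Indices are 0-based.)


Row 0 of H: [1, -1, -1, 1, 1, 1, -1, -1, 1, 1, 1, -1, 1, 1, -1, -1].
Row 5 of H: [1, 1, -1, -1, -1, 1, 1, -1, 1, -1, 1, 1, -1, 1, 1, -1].
Row 15 of H: [1, 1, 1, 1, -1, 1, -1, 1, -1, 1, 1, 1, 1, -1, 1, -1].
(H·H^T)[5][5] = Σ_j H[5][j]·H[5][j] = (1)² + (1)² + (-1)² + (-1)² + (-1)² + (1)² + (1)² + (-1)² + (1)² + (-1)² + (1)² + (1)² + (-1)² + (1)² + (1)² + (-1)² = 1 + 1 + 1 + 1 + 1 + 1 + 1 + 1 + 1 + 1 + 1 + 1 + 1 + 1 + 1 + 1 = 16.
(H·H^T)[15][0] = Σ_j H[15][j]·H[0][j] = (1)·(1) + (1)·(-1) + (1)·(-1) + (1)·(1) + (-1)·(1) + (1)·(1) + (-1)·(-1) + (1)·(-1) + (-1)·(1) + (1)·(1) + (1)·(1) + (1)·(-1) + (1)·(1) + (-1)·(1) + (1)·(-1) + (-1)·(-1) = 1 + -1 + -1 + 1 + -1 + 1 + 1 + -1 + -1 + 1 + 1 + -1 + 1 + -1 + -1 + 1 = 0.
So rows 15 and 0 are orthogonal; the diagonal entry equals n = 16.

(5,5) entry = 16; (15,0) entry = 0.


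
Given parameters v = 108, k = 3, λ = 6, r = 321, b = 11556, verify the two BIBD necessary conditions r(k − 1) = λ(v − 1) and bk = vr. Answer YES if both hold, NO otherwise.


Condition (i): r(k − 1) = 321·2 = 642; λ(v − 1) = 6·107 = 642. Match? YES.
Condition (ii): bk = 11556·3 = 34668; vr = 108·321 = 34668. Match? YES.
Both conditions hold? YES.

YES


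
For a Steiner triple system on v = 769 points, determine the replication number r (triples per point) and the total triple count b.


An STS(v) is a 2-(v, 3, 1) BIBD: block size k = 3, λ = 1.
Replication: r(k − 1) = λ(v − 1) ⇒ r·2 = 769 − 1 = 768 ⇒ r = 384.
Block count: b = v(v − 1)/6 = 769·768/6 = 590592/6 = 98432.

r = 384, b = 98432.


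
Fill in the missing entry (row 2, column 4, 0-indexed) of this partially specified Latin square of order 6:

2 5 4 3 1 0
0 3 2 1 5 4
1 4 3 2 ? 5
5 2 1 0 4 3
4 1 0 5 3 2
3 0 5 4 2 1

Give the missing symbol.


Row 2 contains symbols [1, 2, 3, 4, 5] — missing [0].
Column 4 contains symbols [1, 2, 3, 4, 5] — missing [0].
The missing symbol must appear in both missing sets; intersection = [0].
Therefore the hidden value is 0.

Missing value = 0.


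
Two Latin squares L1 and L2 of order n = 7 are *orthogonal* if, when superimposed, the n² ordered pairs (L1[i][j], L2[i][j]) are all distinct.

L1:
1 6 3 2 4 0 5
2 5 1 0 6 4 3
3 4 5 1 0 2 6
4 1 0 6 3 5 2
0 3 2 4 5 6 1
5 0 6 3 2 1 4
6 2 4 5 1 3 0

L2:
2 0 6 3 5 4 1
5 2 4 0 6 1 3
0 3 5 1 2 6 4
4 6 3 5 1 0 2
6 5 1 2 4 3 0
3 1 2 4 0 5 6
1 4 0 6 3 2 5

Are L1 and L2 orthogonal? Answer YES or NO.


Form the n² = 49 superimposed pairs (L1[i][j], L2[i][j]), row by row (rows and columns indexed from 0):
row 0: (1,2) (6,0) (3,6) (2,3) (4,5) (0,4) (5,1)
row 1: (2,5) (5,2) (1,4) (0,0) (6,6) (4,1) (3,3)
row 2: (3,0) (4,3) (5,5) (1,1) (0,2) (2,6) (6,4)
row 3: (4,4) (1,6) (0,3) (6,5) (3,1) (5,0) (2,2)
row 4: (0,6) (3,5) (2,1) (4,2) (5,4) (6,3) (1,0)
row 5: (5,3) (0,1) (6,2) (3,4) (2,0) (1,5) (4,6)
row 6: (6,1) (2,4) (4,0) (5,6) (1,3) (3,2) (0,5)
Orthogonality requires all 49 pairs distinct.
Check by first coordinate: for each symbol s of L1, list the L2 entries in the n cells where L1 = s; they must all differ.
  L1 = 0: L2 entries (in reading order) 4, 0, 2, 3, 6, 1, 5 — all 7 distinct ✓
  L1 = 1: L2 entries (in reading order) 2, 4, 1, 6, 0, 5, 3 — all 7 distinct ✓
  L1 = 2: L2 entries (in reading order) 3, 5, 6, 2, 1, 0, 4 — all 7 distinct ✓
  L1 = 3: L2 entries (in reading order) 6, 3, 0, 1, 5, 4, 2 — all 7 distinct ✓
  L1 = 4: L2 entries (in reading order) 5, 1, 3, 4, 2, 6, 0 — all 7 distinct ✓
  L1 = 5: L2 entries (in reading order) 1, 2, 5, 0, 4, 3, 6 — all 7 distinct ✓
  L1 = 6: L2 entries (in reading order) 0, 6, 4, 5, 3, 2, 1 — all 7 distinct ✓
Every symbol of L1 meets every symbol of L2 exactly once, so all 49 pairs are distinct (49 of 49).
Conclusion: YES.

YES


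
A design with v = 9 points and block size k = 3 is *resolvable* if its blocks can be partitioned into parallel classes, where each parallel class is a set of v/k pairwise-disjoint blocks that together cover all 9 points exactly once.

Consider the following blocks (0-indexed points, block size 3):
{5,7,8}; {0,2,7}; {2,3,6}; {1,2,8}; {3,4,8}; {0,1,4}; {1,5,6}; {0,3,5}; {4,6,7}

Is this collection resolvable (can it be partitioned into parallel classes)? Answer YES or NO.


v = 9, block size k = 3, number of blocks = 9.
For resolvability, blocks must partition into parallel classes of size v/k = 3.
Total blocks must therefore be a multiple of 3: 9 = 3·3 + 0 ⇒ divisible ✓.
Greedy packing gives 3 candidate class(es). Each should be a full parallel class (size 3, covers all 9 points).
  Class 1 (3 blocks): {5,7,8}; {2,3,6}; {0,1,4}. Points covered: [0, 1, 2, 3, 4, 5, 6, 7, 8].
  Class 2 (3 blocks): {0,2,7}; {3,4,8}; {1,5,6}. Points covered: [0, 1, 2, 3, 4, 5, 6, 7, 8].
  Class 3 (3 blocks): {1,2,8}; {0,3,5}; {4,6,7}. Points covered: [0, 1, 2, 3, 4, 5, 6, 7, 8].
All classes full (size 3)? YES. All classes cover every point? YES.
Resolvable? YES.

YES


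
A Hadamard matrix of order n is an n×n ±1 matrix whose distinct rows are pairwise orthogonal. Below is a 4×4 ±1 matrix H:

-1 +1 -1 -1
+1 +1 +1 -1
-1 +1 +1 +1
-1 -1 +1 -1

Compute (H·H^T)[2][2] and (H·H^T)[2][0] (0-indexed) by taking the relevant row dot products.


Row 0 of H: [-1, 1, -1, -1].
Row 2 of H: [-1, 1, 1, 1].
(H·H^T)[2][2] = Σ_j H[2][j]·H[2][j] = (-1)² + (1)² + (1)² + (1)² = 1 + 1 + 1 + 1 = 4.
(H·H^T)[2][0] = Σ_j H[2][j]·H[0][j] = (-1)·(-1) + (1)·(1) + (1)·(-1) + (1)·(-1) = 1 + 1 + -1 + -1 = 0.
So rows 2 and 0 are orthogonal; the diagonal entry equals n = 4.

(2,2) entry = 4; (2,0) entry = 0.


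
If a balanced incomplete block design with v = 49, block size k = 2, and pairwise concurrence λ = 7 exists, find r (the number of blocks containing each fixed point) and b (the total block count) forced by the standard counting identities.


Any 2-(v, k, λ) BIBD satisfies two necessary conditions:
  (i)  Each point sits in r blocks, and counting incidences through any fixed point gives r(k − 1) = λ(v − 1), so r = λ(v − 1)/(k − 1).
  (ii) Total incidences bk = vr, so b = vr/k.
Step 1: r = λ(v − 1)/(k − 1) = 7·(49 − 1)/(2 − 1) = 7·48/1 = 336/1 = 336.
Step 2: b = vr/k = 49·336/2 = 16464/2 = 8232.
Check integrality: r = 336 ∈ Z ✓, b = 8232 ∈ Z ✓.
(These identities are necessary conditions: they determine r and b for any design with these parameters, but do not by themselves prove that one exists.)

r = 336, b = 8232.


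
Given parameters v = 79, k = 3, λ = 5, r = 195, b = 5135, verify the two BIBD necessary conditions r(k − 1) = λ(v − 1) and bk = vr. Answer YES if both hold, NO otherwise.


Condition (i): r(k − 1) = 195·2 = 390; λ(v − 1) = 5·78 = 390. Match? YES.
Condition (ii): bk = 5135·3 = 15405; vr = 79·195 = 15405. Match? YES.
Both conditions hold? YES.

YES


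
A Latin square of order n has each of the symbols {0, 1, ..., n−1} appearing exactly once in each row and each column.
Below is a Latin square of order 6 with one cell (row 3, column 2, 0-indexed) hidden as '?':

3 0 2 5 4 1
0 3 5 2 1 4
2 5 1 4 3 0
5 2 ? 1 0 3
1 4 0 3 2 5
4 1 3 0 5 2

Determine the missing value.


Row 3 contains symbols [0, 1, 2, 3, 5] — missing [4].
Column 2 contains symbols [0, 1, 2, 3, 5] — missing [4].
The missing symbol must appear in both missing sets; intersection = [4].
Therefore the hidden value is 4.

Missing value = 4.


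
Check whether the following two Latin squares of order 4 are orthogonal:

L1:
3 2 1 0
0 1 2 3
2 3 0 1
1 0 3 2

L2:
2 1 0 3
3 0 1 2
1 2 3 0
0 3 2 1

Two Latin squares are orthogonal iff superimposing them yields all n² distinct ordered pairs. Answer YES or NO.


Form the n² = 16 superimposed pairs (L1[i][j], L2[i][j]), row by row (rows and columns indexed from 0):
row 0: (3,2) (2,1) (1,0) (0,3)
row 1: (0,3) (1,0) (2,1) (3,2)
row 2: (2,1) (3,2) (0,3) (1,0)
row 3: (1,0) (0,3) (3,2) (2,1)
Orthogonality requires all 16 pairs distinct.
But the pair (0,3) repeats: cell (0,3) has L1 = 0, L2 = 3, and cell (1,0) has L1 = 0, L2 = 3.
A repeated pair means some other pair never occurs (only 4 distinct pairs out of 16), so the squares are not orthogonal.
Conclusion: NO.

NO


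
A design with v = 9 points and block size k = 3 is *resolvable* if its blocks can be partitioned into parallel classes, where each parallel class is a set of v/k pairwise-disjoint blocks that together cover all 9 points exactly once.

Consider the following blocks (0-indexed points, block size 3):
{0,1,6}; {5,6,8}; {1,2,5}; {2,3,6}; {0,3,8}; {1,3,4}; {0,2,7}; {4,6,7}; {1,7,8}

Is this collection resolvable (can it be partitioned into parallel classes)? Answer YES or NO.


v = 9, block size k = 3, number of blocks = 9.
For resolvability, blocks must partition into parallel classes of size v/k = 3.
Total blocks must therefore be a multiple of 3: 9 = 3·3 + 0 ⇒ divisible ✓.
Consider block {0,1,6}. It intersects every other block in the collection, so no parallel class of size 3 can contain it.
Since every block must belong to some parallel class in a resolution, the collection cannot be partitioned into parallel classes.
Resolvable? NO.

NO


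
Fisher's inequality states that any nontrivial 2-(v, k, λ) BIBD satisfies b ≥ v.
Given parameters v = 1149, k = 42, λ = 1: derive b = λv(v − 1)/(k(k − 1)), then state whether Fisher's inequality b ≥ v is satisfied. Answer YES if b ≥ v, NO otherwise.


b = λv(v − 1)/(k(k − 1)) = 1·1149·1148/(42·41) = 1319052/1722 = 766.
Compare with v = 1149: b < v, so Fisher's inequality fails.

NO


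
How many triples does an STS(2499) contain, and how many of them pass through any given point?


An STS(v) is a 2-(v, 3, 1) BIBD: block size k = 3, λ = 1.
Replication: r(k − 1) = λ(v − 1) ⇒ r·2 = 2499 − 1 = 2498 ⇒ r = 1249.
Block count: b = v(v − 1)/6 = 2499·2498/6 = 6242502/6 = 1040417.
(Check via bk = vr: 1040417·3 = 3121251 = 2499·1249 = 3121251 ✓.)

r = 1249, b = 1040417.


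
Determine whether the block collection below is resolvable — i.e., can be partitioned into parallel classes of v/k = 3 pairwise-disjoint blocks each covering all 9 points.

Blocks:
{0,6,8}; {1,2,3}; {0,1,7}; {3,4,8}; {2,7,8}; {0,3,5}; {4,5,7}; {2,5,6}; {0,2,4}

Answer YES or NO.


v = 9, block size k = 3, number of blocks = 9.
For resolvability, blocks must partition into parallel classes of size v/k = 3.
Total blocks must therefore be a multiple of 3: 9 = 3·3 + 0 ⇒ divisible ✓.
Consider block {2,7,8}. The only other block(s) in the collection disjoint from it are {0,3,5} — just 1 block(s). Any parallel class containing {2,7,8} would need 2 other blocks each disjoint from it, so no parallel class of size 3 can contain {2,7,8}.
Since every block must belong to some parallel class in a resolution, the collection cannot be partitioned into parallel classes.
Resolvable? NO.

NO


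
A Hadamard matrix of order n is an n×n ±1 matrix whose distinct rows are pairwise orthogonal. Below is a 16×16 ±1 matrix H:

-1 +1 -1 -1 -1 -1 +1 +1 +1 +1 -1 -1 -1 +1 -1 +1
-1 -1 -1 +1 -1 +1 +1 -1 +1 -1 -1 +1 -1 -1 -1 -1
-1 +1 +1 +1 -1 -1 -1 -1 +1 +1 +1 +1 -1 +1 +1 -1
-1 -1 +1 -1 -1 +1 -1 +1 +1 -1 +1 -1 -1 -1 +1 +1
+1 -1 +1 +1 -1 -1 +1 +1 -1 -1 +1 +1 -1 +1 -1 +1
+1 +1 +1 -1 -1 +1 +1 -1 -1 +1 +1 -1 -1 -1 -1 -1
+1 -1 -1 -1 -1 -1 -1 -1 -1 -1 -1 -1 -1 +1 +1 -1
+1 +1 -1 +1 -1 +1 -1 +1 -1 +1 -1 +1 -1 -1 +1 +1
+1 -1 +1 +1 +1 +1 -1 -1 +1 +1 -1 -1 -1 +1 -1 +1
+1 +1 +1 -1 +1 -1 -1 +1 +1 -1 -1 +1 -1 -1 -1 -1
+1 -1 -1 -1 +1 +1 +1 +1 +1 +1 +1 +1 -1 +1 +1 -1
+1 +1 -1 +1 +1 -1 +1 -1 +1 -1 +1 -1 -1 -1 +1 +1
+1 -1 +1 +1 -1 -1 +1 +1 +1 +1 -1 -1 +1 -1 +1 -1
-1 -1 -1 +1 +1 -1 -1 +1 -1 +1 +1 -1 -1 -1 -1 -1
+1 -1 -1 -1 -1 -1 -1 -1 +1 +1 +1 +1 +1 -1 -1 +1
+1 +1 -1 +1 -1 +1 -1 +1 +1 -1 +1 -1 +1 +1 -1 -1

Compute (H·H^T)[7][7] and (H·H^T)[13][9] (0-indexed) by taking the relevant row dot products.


Row 7 of H: [1, 1, -1, 1, -1, 1, -1, 1, -1, 1, -1, 1, -1, -1, 1, 1].
Row 9 of H: [1, 1, 1, -1, 1, -1, -1, 1, 1, -1, -1, 1, -1, -1, -1, -1].
Row 13 of H: [-1, -1, -1, 1, 1, -1, -1, 1, -1, 1, 1, -1, -1, -1, -1, -1].
(H·H^T)[7][7] = Σ_j H[7][j]·H[7][j] = (1)² + (1)² + (-1)² + (1)² + (-1)² + (1)² + (-1)² + (1)² + (-1)² + (1)² + (-1)² + (1)² + (-1)² + (-1)² + (1)² + (1)² = 1 + 1 + 1 + 1 + 1 + 1 + 1 + 1 + 1 + 1 + 1 + 1 + 1 + 1 + 1 + 1 = 16.
(H·H^T)[13][9] = Σ_j H[13][j]·H[9][j] = (-1)·(1) + (-1)·(1) + (-1)·(1) + (1)·(-1) + (1)·(1) + (-1)·(-1) + (-1)·(-1) + (1)·(1) + (-1)·(1) + (1)·(-1) + (1)·(-1) + (-1)·(1) + (-1)·(-1) + (-1)·(-1) + (-1)·(-1) + (-1)·(-1) = -1 + -1 + -1 + -1 + 1 + 1 + 1 + 1 + -1 + -1 + -1 + -1 + 1 + 1 + 1 + 1 = 0.
So rows 13 and 9 are orthogonal; the diagonal entry equals n = 16.

(7,7) entry = 16; (13,9) entry = 0.


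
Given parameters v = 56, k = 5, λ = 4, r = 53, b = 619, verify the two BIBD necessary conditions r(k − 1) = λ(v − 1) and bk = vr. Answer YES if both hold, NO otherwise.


Condition (i): r(k − 1) = 53·4 = 212; λ(v − 1) = 4·55 = 220. Match? NO.
Condition (ii): bk = 619·5 = 3095; vr = 56·53 = 2968. Match? NO.
Both conditions hold? NO.

NO


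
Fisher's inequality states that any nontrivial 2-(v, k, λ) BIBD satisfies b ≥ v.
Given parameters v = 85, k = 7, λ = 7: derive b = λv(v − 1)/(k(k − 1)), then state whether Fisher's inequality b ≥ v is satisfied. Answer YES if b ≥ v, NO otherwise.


b = λv(v − 1)/(k(k − 1)) = 7·85·84/(7·6) = 49980/42 = 1190.
Compare with v = 85: b ≥ v, so Fisher's inequality holds.

YES


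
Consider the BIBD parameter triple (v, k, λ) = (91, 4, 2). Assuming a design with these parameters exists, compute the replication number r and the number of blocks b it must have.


Any 2-(v, k, λ) BIBD satisfies two necessary conditions:
  (i)  Each point sits in r blocks, and counting incidences through any fixed point gives r(k − 1) = λ(v − 1), so r = λ(v − 1)/(k − 1).
  (ii) Total incidences bk = vr, so b = vr/k.
Step 1: r = λ(v − 1)/(k − 1) = 2·(91 − 1)/(4 − 1) = 2·90/3 = 180/3 = 60.
Step 2: b = vr/k = 91·60/4 = 5460/4 = 1365.
Check integrality: r = 60 ∈ Z ✓, b = 1365 ∈ Z ✓.
(These identities are necessary conditions: they determine r and b for any design with these parameters, but do not by themselves prove that one exists.)

r = 60, b = 1365.


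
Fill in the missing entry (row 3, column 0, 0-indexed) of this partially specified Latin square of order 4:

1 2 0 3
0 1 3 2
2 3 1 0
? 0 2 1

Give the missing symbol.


Row 3 contains symbols [0, 1, 2] — missing [3].
Column 0 contains symbols [0, 1, 2] — missing [3].
The missing symbol must appear in both missing sets; intersection = [3].
Therefore the hidden value is 3.

Missing value = 3.


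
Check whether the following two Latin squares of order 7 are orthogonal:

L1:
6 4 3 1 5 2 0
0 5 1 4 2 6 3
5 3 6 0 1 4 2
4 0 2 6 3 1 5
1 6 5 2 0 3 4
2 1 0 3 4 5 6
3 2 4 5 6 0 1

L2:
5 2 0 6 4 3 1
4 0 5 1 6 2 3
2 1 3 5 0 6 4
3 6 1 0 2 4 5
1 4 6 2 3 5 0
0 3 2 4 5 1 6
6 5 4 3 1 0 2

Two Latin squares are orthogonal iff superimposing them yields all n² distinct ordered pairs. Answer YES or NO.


Form the n² = 49 superimposed pairs (L1[i][j], L2[i][j]), row by row (rows and columns indexed from 0):
row 0: (6,5) (4,2) (3,0) (1,6) (5,4) (2,3) (0,1)
row 1: (0,4) (5,0) (1,5) (4,1) (2,6) (6,2) (3,3)
row 2: (5,2) (3,1) (6,3) (0,5) (1,0) (4,6) (2,4)
row 3: (4,3) (0,6) (2,1) (6,0) (3,2) (1,4) (5,5)
row 4: (1,1) (6,4) (5,6) (2,2) (0,3) (3,5) (4,0)
row 5: (2,0) (1,3) (0,2) (3,4) (4,5) (5,1) (6,6)
row 6: (3,6) (2,5) (4,4) (5,3) (6,1) (0,0) (1,2)
Orthogonality requires all 49 pairs distinct.
Check by first coordinate: for each symbol s of L1, list the L2 entries in the n cells where L1 = s; they must all differ.
  L1 = 0: L2 entries (in reading order) 1, 4, 5, 6, 3, 2, 0 — all 7 distinct ✓
  L1 = 1: L2 entries (in reading order) 6, 5, 0, 4, 1, 3, 2 — all 7 distinct ✓
  L1 = 2: L2 entries (in reading order) 3, 6, 4, 1, 2, 0, 5 — all 7 distinct ✓
  L1 = 3: L2 entries (in reading order) 0, 3, 1, 2, 5, 4, 6 — all 7 distinct ✓
  L1 = 4: L2 entries (in reading order) 2, 1, 6, 3, 0, 5, 4 — all 7 distinct ✓
  L1 = 5: L2 entries (in reading order) 4, 0, 2, 5, 6, 1, 3 — all 7 distinct ✓
  L1 = 6: L2 entries (in reading order) 5, 2, 3, 0, 4, 6, 1 — all 7 distinct ✓
Every symbol of L1 meets every symbol of L2 exactly once, so all 49 pairs are distinct (49 of 49).
Conclusion: YES.

YES


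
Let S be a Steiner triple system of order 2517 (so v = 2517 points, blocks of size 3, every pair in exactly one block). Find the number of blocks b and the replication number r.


An STS(v) is a 2-(v, 3, 1) BIBD: block size k = 3, λ = 1.
Replication: r(k − 1) = λ(v − 1) ⇒ r·2 = 2517 − 1 = 2516 ⇒ r = 1258.
Block count: bk = vr ⇒ b·3 = 2517·1258 = 3166386 ⇒ b = 1055462.

r = 1258, b = 1055462.


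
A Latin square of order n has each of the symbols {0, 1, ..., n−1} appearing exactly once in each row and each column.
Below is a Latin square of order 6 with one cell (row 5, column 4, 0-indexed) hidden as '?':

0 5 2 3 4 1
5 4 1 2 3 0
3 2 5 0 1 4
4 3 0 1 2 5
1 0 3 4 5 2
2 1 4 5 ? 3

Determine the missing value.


Row 5 contains symbols [1, 2, 3, 4, 5] — missing [0].
Column 4 contains symbols [1, 2, 3, 4, 5] — missing [0].
The missing symbol must appear in both missing sets; intersection = [0].
Therefore the hidden value is 0.

Missing value = 0.


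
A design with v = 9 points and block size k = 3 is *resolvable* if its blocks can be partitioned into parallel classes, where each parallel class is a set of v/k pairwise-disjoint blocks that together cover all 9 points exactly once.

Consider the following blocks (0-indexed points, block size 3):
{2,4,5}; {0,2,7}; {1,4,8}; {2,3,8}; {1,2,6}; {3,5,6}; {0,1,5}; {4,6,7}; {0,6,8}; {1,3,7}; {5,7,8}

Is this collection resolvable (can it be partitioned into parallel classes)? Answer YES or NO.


v = 9, block size k = 3, number of blocks = 11.
For resolvability, blocks must partition into parallel classes of size v/k = 3.
Total blocks must therefore be a multiple of 3: 11 = 3·3 + 2 ⇒ not divisible ✗.
Resolvable? NO.

NO
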